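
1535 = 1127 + 408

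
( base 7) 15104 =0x1049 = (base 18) cfb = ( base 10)4169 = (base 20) A89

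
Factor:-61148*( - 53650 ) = 3280590200 = 2^3*5^2*29^1 *37^1*15287^1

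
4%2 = 0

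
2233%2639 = 2233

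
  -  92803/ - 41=2263 + 20/41 =2263.49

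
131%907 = 131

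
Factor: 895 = 5^1*179^1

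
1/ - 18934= -1/18934 =- 0.00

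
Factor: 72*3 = 216 =2^3*3^3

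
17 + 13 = 30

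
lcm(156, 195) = 780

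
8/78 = 4/39 = 0.10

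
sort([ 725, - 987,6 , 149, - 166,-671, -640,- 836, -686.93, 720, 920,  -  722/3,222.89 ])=[ - 987, - 836, - 686.93, - 671 , - 640, - 722/3, - 166,6, 149,222.89,720,  725 , 920 ]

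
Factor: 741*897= 664677 = 3^2*13^2*19^1*23^1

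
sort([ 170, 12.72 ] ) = [12.72,170] 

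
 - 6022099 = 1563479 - 7585578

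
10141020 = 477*21260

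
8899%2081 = 575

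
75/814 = 75/814 = 0.09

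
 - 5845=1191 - 7036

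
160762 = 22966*7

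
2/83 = 2/83  =  0.02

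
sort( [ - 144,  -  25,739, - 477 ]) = [ - 477, - 144 ,- 25 , 739 ]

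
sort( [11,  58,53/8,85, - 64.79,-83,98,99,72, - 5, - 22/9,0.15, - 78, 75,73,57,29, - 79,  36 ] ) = [ - 83, - 79, - 78, - 64.79 , - 5, - 22/9,  0.15, 53/8,11,29,36,57, 58,72,73, 75,85, 98 , 99 ]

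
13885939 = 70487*197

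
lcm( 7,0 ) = 0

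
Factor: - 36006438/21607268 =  - 2^(-1 )*3^1*13^1*31^1*14891^1*5401817^( - 1) = - 18003219/10803634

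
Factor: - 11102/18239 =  - 2^1 * 7^1 * 23^( - 1)=- 14/23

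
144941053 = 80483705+64457348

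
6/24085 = 6/24085 = 0.00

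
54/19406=27/9703=0.00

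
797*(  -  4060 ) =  - 3235820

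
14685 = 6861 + 7824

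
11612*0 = 0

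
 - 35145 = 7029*(-5 )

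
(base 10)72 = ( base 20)3c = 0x48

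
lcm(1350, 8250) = 74250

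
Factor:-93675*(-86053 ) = 3^1*5^2*11^1* 1249^1*7823^1  =  8061014775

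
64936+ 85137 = 150073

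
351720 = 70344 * 5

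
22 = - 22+44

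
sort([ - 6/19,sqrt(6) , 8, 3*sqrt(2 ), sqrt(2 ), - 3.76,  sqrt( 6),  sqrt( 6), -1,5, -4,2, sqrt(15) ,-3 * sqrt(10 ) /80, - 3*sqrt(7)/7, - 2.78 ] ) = [ - 4, - 3.76, - 2.78, - 3*sqrt( 7)/7, - 1, -6/19, - 3*sqrt(10)/80, sqrt(2),2,sqrt( 6),  sqrt(6),sqrt(6),sqrt ( 15),3*sqrt(2),5 , 8]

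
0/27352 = 0 = 0.00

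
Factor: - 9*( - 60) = 540=2^2 * 3^3*5^1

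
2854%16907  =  2854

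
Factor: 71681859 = 3^2*7964651^1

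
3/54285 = 1/18095= 0.00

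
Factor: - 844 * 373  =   - 314812= -2^2*211^1*373^1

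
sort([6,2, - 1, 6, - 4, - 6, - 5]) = [ - 6, - 5, - 4, - 1,2, 6,6] 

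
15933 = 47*339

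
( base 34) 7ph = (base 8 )21377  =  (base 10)8959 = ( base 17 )1E00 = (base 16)22FF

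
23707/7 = 23707/7 = 3386.71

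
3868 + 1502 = 5370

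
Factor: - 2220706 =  -2^1 * 1110353^1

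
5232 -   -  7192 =12424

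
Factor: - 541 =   -  541^1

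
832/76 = 208/19 =10.95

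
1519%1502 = 17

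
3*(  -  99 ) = - 297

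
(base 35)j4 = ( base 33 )k9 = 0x29D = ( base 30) M9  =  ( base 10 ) 669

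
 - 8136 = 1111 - 9247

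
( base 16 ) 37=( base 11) 50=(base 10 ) 55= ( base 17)34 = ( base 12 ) 47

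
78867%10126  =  7985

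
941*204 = 191964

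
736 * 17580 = 12938880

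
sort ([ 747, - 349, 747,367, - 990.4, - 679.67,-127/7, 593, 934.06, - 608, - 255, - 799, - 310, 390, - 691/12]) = [-990.4,  -  799, -679.67,  -  608, - 349,-310, - 255,-691/12,  -  127/7, 367,  390,593, 747,747,934.06] 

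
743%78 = 41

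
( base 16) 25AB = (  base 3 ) 111020011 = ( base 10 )9643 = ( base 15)2CCD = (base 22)JK7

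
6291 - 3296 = 2995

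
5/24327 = 5/24327= 0.00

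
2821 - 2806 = 15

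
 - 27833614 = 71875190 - 99708804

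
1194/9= 132 + 2/3   =  132.67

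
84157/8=10519+5/8 =10519.62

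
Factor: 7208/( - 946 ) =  - 2^2*11^( -1)*17^1  *43^(-1 )*53^1 = - 3604/473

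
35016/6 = 5836 = 5836.00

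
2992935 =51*58685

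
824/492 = 206/123 = 1.67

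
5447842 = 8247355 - 2799513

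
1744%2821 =1744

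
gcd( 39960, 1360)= 40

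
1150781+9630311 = 10781092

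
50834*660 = 33550440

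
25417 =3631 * 7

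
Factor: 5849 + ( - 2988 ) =2861^1 = 2861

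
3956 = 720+3236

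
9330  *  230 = 2145900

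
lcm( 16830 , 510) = 16830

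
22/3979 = 22/3979 = 0.01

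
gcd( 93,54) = 3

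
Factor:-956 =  - 2^2 *239^1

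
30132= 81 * 372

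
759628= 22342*34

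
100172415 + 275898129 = 376070544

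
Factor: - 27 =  - 3^3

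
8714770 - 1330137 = 7384633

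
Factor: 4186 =2^1*7^1 * 13^1*23^1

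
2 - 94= - 92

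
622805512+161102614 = 783908126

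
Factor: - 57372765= - 3^1*5^1*53^1*72167^1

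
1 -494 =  - 493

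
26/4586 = 13/2293 =0.01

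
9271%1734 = 601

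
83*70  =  5810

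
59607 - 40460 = 19147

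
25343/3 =25343/3  =  8447.67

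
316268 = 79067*4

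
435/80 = 5 + 7/16 = 5.44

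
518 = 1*518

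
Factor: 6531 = 3^1*7^1 * 311^1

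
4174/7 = 4174/7  =  596.29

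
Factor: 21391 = 21391^1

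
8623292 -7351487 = 1271805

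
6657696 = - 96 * ( - 69351 )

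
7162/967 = 7+393/967= 7.41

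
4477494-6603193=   -  2125699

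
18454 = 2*9227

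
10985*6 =65910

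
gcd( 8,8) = 8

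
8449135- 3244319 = 5204816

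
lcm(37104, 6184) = 37104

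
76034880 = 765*99392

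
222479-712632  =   -490153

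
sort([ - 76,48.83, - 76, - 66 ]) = [ - 76, - 76, - 66,48.83]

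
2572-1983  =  589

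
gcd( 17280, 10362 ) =6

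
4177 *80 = 334160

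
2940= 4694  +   - 1754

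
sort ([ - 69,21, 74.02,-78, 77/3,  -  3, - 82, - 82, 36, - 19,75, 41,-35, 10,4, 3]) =[ - 82, - 82,-78, - 69, - 35,-19, - 3,3,  4,10 , 21,77/3, 36 , 41,74.02, 75 ]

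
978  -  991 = - 13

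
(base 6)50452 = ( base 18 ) 129E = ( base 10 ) 6656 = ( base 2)1101000000000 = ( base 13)3050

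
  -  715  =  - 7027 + 6312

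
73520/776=9190/97 = 94.74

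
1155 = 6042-4887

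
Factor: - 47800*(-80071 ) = 3827393800 = 2^3*5^2*239^1*80071^1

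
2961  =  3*987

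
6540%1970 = 630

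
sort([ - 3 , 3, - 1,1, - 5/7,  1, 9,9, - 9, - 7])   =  [-9,-7 ,-3, - 1, - 5/7 , 1, 1, 3, 9, 9]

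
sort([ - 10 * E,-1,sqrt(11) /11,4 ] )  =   [-10*E, - 1,sqrt(11) /11,  4]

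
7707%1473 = 342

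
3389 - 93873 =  - 90484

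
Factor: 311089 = 113^1*2753^1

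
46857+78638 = 125495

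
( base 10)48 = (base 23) 22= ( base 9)53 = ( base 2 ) 110000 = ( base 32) 1G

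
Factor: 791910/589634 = 395955/294817 =3^3*5^1*7^1*113^ ( - 1)*419^1*2609^(  -  1)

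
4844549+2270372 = 7114921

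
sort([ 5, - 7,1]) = [ - 7, 1,5] 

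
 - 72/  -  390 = 12/65= 0.18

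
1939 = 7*277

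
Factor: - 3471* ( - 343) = 3^1*7^3*13^1*89^1 = 1190553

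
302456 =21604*14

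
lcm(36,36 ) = 36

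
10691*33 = 352803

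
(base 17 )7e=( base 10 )133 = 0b10000101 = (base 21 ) 67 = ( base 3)11221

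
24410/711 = 34+236/711  =  34.33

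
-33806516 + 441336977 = 407530461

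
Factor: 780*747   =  2^2*3^3 * 5^1*13^1*83^1 = 582660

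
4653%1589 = 1475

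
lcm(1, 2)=2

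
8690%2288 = 1826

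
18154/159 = 18154/159 = 114.18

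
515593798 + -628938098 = - 113344300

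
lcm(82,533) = 1066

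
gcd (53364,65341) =1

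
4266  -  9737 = -5471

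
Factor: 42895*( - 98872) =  - 2^3*5^1*17^1*23^1*373^1*727^1 = - 4241114440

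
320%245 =75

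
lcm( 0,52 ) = 0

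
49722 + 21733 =71455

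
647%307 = 33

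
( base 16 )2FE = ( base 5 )11031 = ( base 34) mi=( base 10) 766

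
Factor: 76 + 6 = 82 = 2^1*41^1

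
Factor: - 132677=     -  19^1 *6983^1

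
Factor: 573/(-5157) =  - 1/9  =  - 3^( - 2 )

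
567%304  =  263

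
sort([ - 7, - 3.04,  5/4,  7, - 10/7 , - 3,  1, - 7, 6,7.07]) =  [-7,-7, - 3.04, - 3, -10/7, 1,5/4,6,  7, 7.07]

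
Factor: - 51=-3^1*17^1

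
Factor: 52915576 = 2^3*7^1*109^1*8669^1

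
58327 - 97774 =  -39447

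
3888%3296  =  592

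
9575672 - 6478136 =3097536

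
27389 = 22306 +5083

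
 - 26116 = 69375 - 95491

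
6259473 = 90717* 69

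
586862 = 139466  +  447396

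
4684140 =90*52046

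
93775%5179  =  553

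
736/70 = 368/35= 10.51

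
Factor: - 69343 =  - 17^1*4079^1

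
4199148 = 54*77762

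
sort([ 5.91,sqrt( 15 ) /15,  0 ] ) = [0,sqrt( 15 ) /15, 5.91]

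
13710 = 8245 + 5465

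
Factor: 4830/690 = 7 = 7^1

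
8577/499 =17 +94/499 = 17.19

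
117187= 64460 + 52727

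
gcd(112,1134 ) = 14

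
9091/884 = 9091/884 =10.28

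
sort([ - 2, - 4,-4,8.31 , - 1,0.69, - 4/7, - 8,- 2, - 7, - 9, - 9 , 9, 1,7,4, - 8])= [ - 9, - 9, - 8 ,-8 , - 7,  -  4, - 4, - 2, - 2, - 1, - 4/7,0.69, 1,4,7, 8.31, 9]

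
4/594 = 2/297 = 0.01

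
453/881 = 453/881 = 0.51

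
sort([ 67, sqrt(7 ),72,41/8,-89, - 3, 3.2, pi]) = [-89, - 3, sqrt( 7), pi , 3.2,41/8, 67,  72]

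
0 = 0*13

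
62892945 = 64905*969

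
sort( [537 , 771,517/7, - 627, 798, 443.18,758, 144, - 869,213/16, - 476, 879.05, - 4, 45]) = [ - 869,  -  627,-476, - 4, 213/16, 45, 517/7 , 144, 443.18, 537,  758, 771  ,  798,879.05 ]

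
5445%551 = 486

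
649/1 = 649 = 649.00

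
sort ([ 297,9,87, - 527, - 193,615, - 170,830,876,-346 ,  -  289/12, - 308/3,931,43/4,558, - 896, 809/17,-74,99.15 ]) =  [- 896,-527, - 346, - 193,-170,  -  308/3, - 74,-289/12,9,43/4, 809/17,87, 99.15, 297, 558,615,830, 876, 931 ]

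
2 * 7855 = 15710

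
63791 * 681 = 43441671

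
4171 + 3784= 7955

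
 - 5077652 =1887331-6964983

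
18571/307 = 18571/307= 60.49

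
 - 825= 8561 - 9386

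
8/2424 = 1/303=0.00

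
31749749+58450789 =90200538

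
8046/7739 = 8046/7739 = 1.04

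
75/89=75/89 = 0.84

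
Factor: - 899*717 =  - 644583 = - 3^1*29^1 * 31^1*239^1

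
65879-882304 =  -  816425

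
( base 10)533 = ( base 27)jk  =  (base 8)1025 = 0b1000010101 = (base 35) F8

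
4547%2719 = 1828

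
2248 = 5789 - 3541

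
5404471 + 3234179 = 8638650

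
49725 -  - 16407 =66132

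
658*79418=52257044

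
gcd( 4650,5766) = 186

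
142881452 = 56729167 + 86152285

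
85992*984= 84616128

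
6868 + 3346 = 10214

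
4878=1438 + 3440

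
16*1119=17904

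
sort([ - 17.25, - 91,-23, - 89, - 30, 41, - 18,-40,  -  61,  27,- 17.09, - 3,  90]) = [ - 91, - 89, - 61, - 40, - 30, - 23,  -  18,-17.25, - 17.09, - 3, 27, 41,90] 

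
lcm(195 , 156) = 780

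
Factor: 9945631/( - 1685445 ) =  - 3^( - 1)*5^( - 1 )*112363^(-1 )*9945631^1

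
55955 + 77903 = 133858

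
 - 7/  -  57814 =7/57814  =  0.00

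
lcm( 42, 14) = 42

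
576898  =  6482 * 89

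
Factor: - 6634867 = -1693^1* 3919^1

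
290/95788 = 145/47894=0.00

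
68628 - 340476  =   - 271848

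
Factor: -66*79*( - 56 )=291984 = 2^4 * 3^1*7^1*11^1*79^1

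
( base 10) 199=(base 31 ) 6D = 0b11000111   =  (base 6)531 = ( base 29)6p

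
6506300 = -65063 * ( - 100)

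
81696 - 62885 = 18811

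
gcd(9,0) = 9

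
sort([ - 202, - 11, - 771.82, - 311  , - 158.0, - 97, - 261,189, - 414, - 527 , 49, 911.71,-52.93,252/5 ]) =[ - 771.82,-527,-414, - 311, - 261, - 202, - 158.0, - 97, - 52.93, - 11,49, 252/5,189,911.71 ] 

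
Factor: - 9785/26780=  - 2^( - 2)*13^(-1 )*19^1= - 19/52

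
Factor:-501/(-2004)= 2^( - 2) = 1/4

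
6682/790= 3341/395 =8.46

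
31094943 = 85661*363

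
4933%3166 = 1767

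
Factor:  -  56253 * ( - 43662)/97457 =2^1*3^2*17^1 * 19^1*41^ ( - 1 )*383^1*1103^1 * 2377^( - 1 ) = 2456118486/97457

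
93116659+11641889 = 104758548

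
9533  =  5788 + 3745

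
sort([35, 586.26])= [ 35,586.26] 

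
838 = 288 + 550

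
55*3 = 165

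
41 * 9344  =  383104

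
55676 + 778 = 56454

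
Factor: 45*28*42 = 52920 =2^3*3^3*5^1 * 7^2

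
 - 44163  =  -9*4907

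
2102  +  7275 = 9377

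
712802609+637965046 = 1350767655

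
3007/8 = 375 + 7/8 = 375.88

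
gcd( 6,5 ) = 1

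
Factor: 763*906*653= 2^1*3^1*7^1  *109^1 * 151^1*653^1 = 451404534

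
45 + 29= 74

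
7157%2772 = 1613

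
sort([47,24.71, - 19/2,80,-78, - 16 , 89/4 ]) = [ - 78, - 16, - 19/2,  89/4,24.71,  47,80 ]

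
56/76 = 14/19= 0.74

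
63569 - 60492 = 3077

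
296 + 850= 1146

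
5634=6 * 939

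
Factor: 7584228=2^2*3^2*191^1*1103^1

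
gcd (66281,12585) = 839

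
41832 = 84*498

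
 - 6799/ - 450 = 6799/450= 15.11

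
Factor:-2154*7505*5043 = -2^1*3^2*5^1 * 19^1*41^2*79^1*359^1 = -81523978110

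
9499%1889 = 54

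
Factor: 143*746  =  106678 = 2^1 * 11^1* 13^1 * 373^1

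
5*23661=118305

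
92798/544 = 46399/272 = 170.58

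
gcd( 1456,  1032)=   8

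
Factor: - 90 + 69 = -3^1*7^1 = - 21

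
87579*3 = 262737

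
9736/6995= 9736/6995 =1.39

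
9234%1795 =259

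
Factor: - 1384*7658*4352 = -46125420544 = - 2^12*7^1 *17^1*173^1*547^1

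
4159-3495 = 664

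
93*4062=377766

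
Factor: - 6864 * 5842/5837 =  - 2^5 * 3^1*11^1*23^1*127^1*449^( - 1) = -  3084576/449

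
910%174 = 40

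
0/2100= 0 = 0.00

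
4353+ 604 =4957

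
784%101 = 77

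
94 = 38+56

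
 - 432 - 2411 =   -  2843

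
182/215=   182/215 = 0.85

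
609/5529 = 203/1843 = 0.11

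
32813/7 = 32813/7 = 4687.57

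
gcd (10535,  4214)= 2107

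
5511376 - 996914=4514462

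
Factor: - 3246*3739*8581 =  - 2^1*3^1 * 541^1*3739^1 * 8581^1 = - 104145829314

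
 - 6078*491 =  - 2984298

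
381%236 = 145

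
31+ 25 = 56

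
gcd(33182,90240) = 94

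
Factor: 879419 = 593^1 * 1483^1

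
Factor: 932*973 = 2^2*7^1*139^1*233^1 = 906836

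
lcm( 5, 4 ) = 20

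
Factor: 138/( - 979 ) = - 2^1*3^1*11^( - 1) * 23^1*89^( -1)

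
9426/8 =1178 + 1/4 = 1178.25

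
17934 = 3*5978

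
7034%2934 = 1166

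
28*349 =9772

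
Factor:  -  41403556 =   -  2^2 * 73^1*141793^1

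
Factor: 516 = 2^2*3^1*43^1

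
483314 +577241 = 1060555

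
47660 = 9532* 5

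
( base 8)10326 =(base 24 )7be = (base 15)1425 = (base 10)4310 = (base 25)6ma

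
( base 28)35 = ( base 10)89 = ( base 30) 2T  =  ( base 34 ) 2L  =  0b1011001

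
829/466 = 829/466 = 1.78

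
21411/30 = 713+7/10  =  713.70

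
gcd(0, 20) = 20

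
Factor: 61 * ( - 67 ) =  - 61^1 * 67^1= - 4087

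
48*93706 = 4497888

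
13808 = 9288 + 4520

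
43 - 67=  - 24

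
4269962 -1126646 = 3143316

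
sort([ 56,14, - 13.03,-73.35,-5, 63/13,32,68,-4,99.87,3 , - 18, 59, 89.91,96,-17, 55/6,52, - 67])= [ - 73.35,  -  67,- 18, - 17, - 13.03, - 5,-4, 3,63/13, 55/6, 14 , 32, 52, 56, 59,68,89.91, 96,99.87]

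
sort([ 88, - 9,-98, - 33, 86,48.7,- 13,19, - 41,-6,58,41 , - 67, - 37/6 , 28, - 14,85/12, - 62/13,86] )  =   [-98, - 67,-41,-33,-14, - 13,-9, - 37/6, - 6,-62/13,85/12,  19, 28,41, 48.7, 58,86,86,88 ] 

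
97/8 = 12+1/8 = 12.12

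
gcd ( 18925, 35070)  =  5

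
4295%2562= 1733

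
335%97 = 44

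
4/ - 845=  -  4/845 =- 0.00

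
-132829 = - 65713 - 67116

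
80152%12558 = 4804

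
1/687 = 1/687 = 0.00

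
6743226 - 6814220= -70994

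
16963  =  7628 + 9335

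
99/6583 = 99/6583 = 0.02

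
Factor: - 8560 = -2^4*5^1*107^1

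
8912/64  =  557/4 = 139.25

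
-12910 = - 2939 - 9971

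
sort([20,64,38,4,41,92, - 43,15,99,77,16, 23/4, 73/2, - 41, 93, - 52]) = [-52, - 43, - 41,4,23/4, 15,16, 20,73/2,  38,41,64, 77,92, 93,99 ]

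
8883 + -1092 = 7791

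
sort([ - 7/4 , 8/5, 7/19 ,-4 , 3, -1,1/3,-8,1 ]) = [ -8,  -  4,-7/4,  -  1,1/3,7/19,1,8/5,3]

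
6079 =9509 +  -3430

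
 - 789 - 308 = - 1097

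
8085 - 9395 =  - 1310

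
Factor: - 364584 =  - 2^3*3^1 * 11^1*1381^1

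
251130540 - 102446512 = 148684028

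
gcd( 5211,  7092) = 9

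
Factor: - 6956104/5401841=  - 2^3*229^1* 3797^1 * 5401841^( -1) 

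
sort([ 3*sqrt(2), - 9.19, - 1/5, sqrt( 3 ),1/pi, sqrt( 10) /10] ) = [ - 9.19,-1/5, sqrt( 10)/10, 1/pi, sqrt(3 ),3*sqrt( 2 )] 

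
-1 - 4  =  -5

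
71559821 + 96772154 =168331975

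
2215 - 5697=-3482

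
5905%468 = 289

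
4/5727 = 4/5727 = 0.00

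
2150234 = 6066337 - 3916103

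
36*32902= 1184472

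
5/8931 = 5/8931 = 0.00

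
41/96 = 41/96 = 0.43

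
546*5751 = 3140046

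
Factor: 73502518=2^1*36751259^1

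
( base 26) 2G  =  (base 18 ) 3e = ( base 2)1000100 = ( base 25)2I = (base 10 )68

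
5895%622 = 297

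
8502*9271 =78822042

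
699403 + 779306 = 1478709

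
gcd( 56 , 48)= 8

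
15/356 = 15/356 = 0.04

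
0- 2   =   - 2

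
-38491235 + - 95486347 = -133977582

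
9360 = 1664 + 7696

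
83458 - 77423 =6035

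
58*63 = 3654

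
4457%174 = 107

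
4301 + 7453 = 11754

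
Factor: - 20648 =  - 2^3*29^1*89^1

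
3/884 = 3/884 = 0.00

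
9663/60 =161+1/20 = 161.05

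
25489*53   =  1350917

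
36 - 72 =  - 36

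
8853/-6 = - 1476 + 1/2  =  -1475.50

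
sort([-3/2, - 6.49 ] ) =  [ - 6.49 , - 3/2]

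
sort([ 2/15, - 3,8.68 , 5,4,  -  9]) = [-9,-3,2/15, 4,5, 8.68 ] 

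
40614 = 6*6769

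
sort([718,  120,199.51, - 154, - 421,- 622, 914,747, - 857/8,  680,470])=[ - 622, - 421, - 154, - 857/8,120,199.51, 470, 680, 718, 747,914]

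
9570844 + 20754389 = 30325233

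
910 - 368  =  542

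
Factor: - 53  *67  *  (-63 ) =3^2*7^1*53^1*67^1   =  223713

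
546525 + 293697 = 840222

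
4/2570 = 2/1285  =  0.00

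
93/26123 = 93/26123 =0.00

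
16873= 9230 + 7643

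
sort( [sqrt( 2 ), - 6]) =[ - 6, sqrt ( 2 ) ]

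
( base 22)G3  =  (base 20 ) hf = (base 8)543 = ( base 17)13f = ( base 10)355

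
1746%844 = 58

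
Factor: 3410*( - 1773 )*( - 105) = 634822650 = 2^1 * 3^3 * 5^2*7^1*11^1*31^1 * 197^1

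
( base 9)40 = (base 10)36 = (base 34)12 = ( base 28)18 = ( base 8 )44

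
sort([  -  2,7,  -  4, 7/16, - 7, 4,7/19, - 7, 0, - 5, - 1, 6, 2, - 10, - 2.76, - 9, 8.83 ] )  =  [ - 10 ,-9,-7, - 7,- 5, - 4,-2.76,-2,  -  1, 0, 7/19, 7/16, 2, 4, 6, 7,8.83 ]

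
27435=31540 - 4105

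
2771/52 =2771/52= 53.29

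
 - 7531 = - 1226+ - 6305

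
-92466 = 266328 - 358794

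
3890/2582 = 1  +  654/1291  =  1.51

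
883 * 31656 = 27952248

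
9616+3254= 12870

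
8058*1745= 14061210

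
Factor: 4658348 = 2^2*1164587^1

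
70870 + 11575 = 82445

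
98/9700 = 49/4850  =  0.01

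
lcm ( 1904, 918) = 51408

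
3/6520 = 3/6520   =  0.00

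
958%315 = 13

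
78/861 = 26/287 = 0.09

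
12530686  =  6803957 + 5726729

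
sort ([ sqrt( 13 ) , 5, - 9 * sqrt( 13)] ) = [  -  9*sqrt( 13 ), sqrt( 13 ),5]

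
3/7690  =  3/7690 =0.00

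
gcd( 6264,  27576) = 72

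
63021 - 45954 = 17067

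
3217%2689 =528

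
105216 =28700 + 76516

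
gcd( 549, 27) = 9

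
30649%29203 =1446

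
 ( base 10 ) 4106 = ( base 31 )48E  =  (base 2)1000000001010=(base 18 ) cc2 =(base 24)732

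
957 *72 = 68904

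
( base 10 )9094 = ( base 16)2386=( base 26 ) dbk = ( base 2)10001110000110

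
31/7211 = 31/7211 = 0.00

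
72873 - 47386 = 25487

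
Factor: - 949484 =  - 2^2*17^1*13963^1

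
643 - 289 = 354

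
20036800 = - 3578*( - 5600 )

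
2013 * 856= 1723128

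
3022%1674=1348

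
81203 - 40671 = 40532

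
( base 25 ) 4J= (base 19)65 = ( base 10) 119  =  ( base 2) 1110111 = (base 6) 315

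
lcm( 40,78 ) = 1560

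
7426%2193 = 847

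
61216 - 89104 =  - 27888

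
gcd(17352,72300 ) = 2892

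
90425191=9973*9067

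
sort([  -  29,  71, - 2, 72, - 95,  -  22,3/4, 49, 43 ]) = [ - 95,-29, - 22, - 2, 3/4,43, 49, 71,  72]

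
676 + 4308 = 4984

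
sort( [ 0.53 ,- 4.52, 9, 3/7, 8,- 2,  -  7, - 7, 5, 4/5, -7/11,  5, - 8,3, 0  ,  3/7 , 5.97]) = [ - 8, - 7, - 7, - 4.52, - 2, - 7/11, 0, 3/7,3/7,0.53, 4/5,3,5, 5,5.97, 8, 9]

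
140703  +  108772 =249475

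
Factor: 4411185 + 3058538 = 2521^1*2963^1 = 7469723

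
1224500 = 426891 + 797609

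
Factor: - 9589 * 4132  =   - 39621748 = - 2^2*43^1*223^1*1033^1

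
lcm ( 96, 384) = 384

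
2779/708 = 2779/708 =3.93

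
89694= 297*302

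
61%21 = 19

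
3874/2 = 1937 = 1937.00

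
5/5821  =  5/5821 = 0.00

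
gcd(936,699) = 3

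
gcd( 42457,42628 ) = 1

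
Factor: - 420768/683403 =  -140256/227801 = -2^5*3^2 * 7^( - 2 ) * 487^1 *4649^(  -  1 ) 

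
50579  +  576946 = 627525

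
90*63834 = 5745060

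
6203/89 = 6203/89 = 69.70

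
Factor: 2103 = 3^1*701^1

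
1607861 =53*30337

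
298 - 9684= - 9386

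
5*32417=162085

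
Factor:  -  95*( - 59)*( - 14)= - 78470=- 2^1*5^1* 7^1* 19^1*59^1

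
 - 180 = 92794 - 92974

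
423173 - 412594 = 10579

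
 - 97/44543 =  - 1+44446/44543 =- 0.00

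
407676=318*1282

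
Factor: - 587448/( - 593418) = 2^2 * 3^1 * 7^( - 1)*41^1 * 71^ (  -  1 ) =492/497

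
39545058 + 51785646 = 91330704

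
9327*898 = 8375646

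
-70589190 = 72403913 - 142993103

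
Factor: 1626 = 2^1*3^1 * 271^1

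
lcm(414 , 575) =10350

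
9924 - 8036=1888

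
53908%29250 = 24658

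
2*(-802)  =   - 1604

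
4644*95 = 441180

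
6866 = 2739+4127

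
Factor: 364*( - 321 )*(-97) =2^2*3^1*7^1*13^1*97^1*107^1 = 11333868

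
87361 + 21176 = 108537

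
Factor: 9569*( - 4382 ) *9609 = -2^1*3^1*7^2*313^1* 1367^1*3203^1 = -402918419022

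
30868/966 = 31 + 461/483 = 31.95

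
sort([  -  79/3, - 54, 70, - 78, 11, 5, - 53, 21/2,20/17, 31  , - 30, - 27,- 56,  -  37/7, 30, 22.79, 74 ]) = [ - 78,-56 , - 54,-53,-30,  -  27 , - 79/3,  -  37/7, 20/17,5, 21/2, 11, 22.79,30,31, 70 , 74 ]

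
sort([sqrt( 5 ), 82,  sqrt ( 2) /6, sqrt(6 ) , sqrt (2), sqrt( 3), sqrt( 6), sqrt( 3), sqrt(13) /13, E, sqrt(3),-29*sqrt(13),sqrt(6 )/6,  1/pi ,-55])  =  [-29*sqrt(13 ),-55,sqrt( 2)/6, sqrt(13)/13, 1/pi, sqrt( 6) /6,sqrt(2 ),  sqrt(3),  sqrt(3 ), sqrt (3),sqrt( 5 ),sqrt(  6), sqrt(6) , E, 82 ] 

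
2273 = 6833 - 4560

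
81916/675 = 81916/675  =  121.36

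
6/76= 3/38 = 0.08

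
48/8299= 48/8299 = 0.01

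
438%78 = 48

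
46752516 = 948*49317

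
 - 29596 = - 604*49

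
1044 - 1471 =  - 427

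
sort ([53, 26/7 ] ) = [26/7,53 ]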